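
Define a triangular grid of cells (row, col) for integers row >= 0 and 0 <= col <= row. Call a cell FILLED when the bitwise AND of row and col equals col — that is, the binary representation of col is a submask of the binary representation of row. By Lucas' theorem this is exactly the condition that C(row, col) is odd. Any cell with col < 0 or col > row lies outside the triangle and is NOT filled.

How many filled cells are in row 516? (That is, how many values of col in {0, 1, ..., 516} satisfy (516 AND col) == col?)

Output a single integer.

516 in binary = 1000000100
popcount(516) = number of 1-bits in 1000000100 = 2
A col c satisfies (516 AND c) == c iff every set bit of c is also set in 516; each of the 2 set bits of 516 can independently be on or off in c.
count = 2^2 = 4

Answer: 4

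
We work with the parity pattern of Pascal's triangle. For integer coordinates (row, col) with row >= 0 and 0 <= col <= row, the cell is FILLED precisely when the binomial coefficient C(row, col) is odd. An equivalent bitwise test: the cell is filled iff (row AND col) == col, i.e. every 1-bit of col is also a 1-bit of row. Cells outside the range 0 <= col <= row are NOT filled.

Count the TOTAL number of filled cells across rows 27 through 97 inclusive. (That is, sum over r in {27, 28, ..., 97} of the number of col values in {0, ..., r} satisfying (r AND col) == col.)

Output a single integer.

Answer: 1072

Derivation:
r27=11011 pc4: +16 =16
r28=11100 pc3: +8 =24
r29=11101 pc4: +16 =40
r30=11110 pc4: +16 =56
r31=11111 pc5: +32 =88
r32=100000 pc1: +2 =90
r33=100001 pc2: +4 =94
r34=100010 pc2: +4 =98
r35=100011 pc3: +8 =106
r36=100100 pc2: +4 =110
r37=100101 pc3: +8 =118
r38=100110 pc3: +8 =126
r39=100111 pc4: +16 =142
r40=101000 pc2: +4 =146
r41=101001 pc3: +8 =154
r42=101010 pc3: +8 =162
r43=101011 pc4: +16 =178
r44=101100 pc3: +8 =186
r45=101101 pc4: +16 =202
r46=101110 pc4: +16 =218
r47=101111 pc5: +32 =250
r48=110000 pc2: +4 =254
r49=110001 pc3: +8 =262
r50=110010 pc3: +8 =270
r51=110011 pc4: +16 =286
r52=110100 pc3: +8 =294
r53=110101 pc4: +16 =310
r54=110110 pc4: +16 =326
r55=110111 pc5: +32 =358
r56=111000 pc3: +8 =366
r57=111001 pc4: +16 =382
r58=111010 pc4: +16 =398
r59=111011 pc5: +32 =430
r60=111100 pc4: +16 =446
r61=111101 pc5: +32 =478
r62=111110 pc5: +32 =510
r63=111111 pc6: +64 =574
r64=1000000 pc1: +2 =576
r65=1000001 pc2: +4 =580
r66=1000010 pc2: +4 =584
r67=1000011 pc3: +8 =592
r68=1000100 pc2: +4 =596
r69=1000101 pc3: +8 =604
r70=1000110 pc3: +8 =612
r71=1000111 pc4: +16 =628
r72=1001000 pc2: +4 =632
r73=1001001 pc3: +8 =640
r74=1001010 pc3: +8 =648
r75=1001011 pc4: +16 =664
r76=1001100 pc3: +8 =672
r77=1001101 pc4: +16 =688
r78=1001110 pc4: +16 =704
r79=1001111 pc5: +32 =736
r80=1010000 pc2: +4 =740
r81=1010001 pc3: +8 =748
r82=1010010 pc3: +8 =756
r83=1010011 pc4: +16 =772
r84=1010100 pc3: +8 =780
r85=1010101 pc4: +16 =796
r86=1010110 pc4: +16 =812
r87=1010111 pc5: +32 =844
r88=1011000 pc3: +8 =852
r89=1011001 pc4: +16 =868
r90=1011010 pc4: +16 =884
r91=1011011 pc5: +32 =916
r92=1011100 pc4: +16 =932
r93=1011101 pc5: +32 =964
r94=1011110 pc5: +32 =996
r95=1011111 pc6: +64 =1060
r96=1100000 pc2: +4 =1064
r97=1100001 pc3: +8 =1072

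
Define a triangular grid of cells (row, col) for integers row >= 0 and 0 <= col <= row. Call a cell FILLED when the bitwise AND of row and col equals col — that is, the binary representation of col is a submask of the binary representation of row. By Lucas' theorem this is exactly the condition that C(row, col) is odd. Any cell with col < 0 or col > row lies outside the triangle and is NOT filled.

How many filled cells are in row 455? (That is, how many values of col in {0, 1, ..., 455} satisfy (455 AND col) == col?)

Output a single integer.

Answer: 64

Derivation:
455 in binary = 111000111
popcount(455) = number of 1-bits in 111000111 = 6
A col c satisfies (455 AND c) == c iff every set bit of c is also set in 455; each of the 6 set bits of 455 can independently be on or off in c.
count = 2^6 = 64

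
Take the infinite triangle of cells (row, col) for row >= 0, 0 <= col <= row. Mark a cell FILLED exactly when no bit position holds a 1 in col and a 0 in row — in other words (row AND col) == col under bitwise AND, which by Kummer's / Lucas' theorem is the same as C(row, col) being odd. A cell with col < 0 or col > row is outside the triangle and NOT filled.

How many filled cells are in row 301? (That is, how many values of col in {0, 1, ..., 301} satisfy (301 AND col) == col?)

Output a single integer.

Answer: 32

Derivation:
301 in binary = 100101101
popcount(301) = number of 1-bits in 100101101 = 5
A col c satisfies (301 AND c) == c iff every set bit of c is also set in 301; each of the 5 set bits of 301 can independently be on or off in c.
count = 2^5 = 32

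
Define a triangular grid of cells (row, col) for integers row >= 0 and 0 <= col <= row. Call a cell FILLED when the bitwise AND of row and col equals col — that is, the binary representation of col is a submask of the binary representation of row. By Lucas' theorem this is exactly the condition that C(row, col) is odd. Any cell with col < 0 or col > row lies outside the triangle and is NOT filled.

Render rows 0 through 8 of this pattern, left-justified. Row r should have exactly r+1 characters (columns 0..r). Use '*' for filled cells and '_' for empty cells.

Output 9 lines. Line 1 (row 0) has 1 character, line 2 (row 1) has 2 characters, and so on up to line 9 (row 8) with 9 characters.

Answer: *
**
*_*
****
*___*
**__**
*_*_*_*
********
*_______*

Derivation:
r0=0: *
r1=1: **
r2=10: *_*
r3=11: ****
r4=100: *___*
r5=101: **__**
r6=110: *_*_*_*
r7=111: ********
r8=1000: *_______*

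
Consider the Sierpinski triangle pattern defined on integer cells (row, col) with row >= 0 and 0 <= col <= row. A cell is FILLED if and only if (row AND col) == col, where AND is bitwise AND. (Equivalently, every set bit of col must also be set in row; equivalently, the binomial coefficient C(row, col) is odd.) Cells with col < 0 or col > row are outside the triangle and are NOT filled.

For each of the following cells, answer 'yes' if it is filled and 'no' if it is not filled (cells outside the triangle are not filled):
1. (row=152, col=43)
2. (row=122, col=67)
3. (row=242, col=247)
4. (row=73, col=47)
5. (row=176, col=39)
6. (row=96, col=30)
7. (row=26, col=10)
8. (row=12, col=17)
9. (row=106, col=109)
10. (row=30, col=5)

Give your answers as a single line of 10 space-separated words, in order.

Answer: no no no no no no yes no no no

Derivation:
(152,43): row=0b10011000, col=0b101011, row AND col = 0b1000 = 8; 8 != 43 -> empty
(122,67): row=0b1111010, col=0b1000011, row AND col = 0b1000010 = 66; 66 != 67 -> empty
(242,247): col outside [0, 242] -> not filled
(73,47): row=0b1001001, col=0b101111, row AND col = 0b1001 = 9; 9 != 47 -> empty
(176,39): row=0b10110000, col=0b100111, row AND col = 0b100000 = 32; 32 != 39 -> empty
(96,30): row=0b1100000, col=0b11110, row AND col = 0b0 = 0; 0 != 30 -> empty
(26,10): row=0b11010, col=0b1010, row AND col = 0b1010 = 10; 10 == 10 -> filled
(12,17): col outside [0, 12] -> not filled
(106,109): col outside [0, 106] -> not filled
(30,5): row=0b11110, col=0b101, row AND col = 0b100 = 4; 4 != 5 -> empty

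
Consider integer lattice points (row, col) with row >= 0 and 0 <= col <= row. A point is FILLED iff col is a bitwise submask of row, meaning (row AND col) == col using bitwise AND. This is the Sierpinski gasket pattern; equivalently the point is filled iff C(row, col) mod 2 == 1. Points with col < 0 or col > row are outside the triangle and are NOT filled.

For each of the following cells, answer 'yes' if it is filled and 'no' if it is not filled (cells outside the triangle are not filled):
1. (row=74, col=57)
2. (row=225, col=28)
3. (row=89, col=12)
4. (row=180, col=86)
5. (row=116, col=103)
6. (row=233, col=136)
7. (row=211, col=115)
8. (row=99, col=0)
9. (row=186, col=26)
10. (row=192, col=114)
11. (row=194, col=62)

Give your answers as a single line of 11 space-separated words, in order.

Answer: no no no no no yes no yes yes no no

Derivation:
(74,57): row=0b1001010, col=0b111001, row AND col = 0b1000 = 8; 8 != 57 -> empty
(225,28): row=0b11100001, col=0b11100, row AND col = 0b0 = 0; 0 != 28 -> empty
(89,12): row=0b1011001, col=0b1100, row AND col = 0b1000 = 8; 8 != 12 -> empty
(180,86): row=0b10110100, col=0b1010110, row AND col = 0b10100 = 20; 20 != 86 -> empty
(116,103): row=0b1110100, col=0b1100111, row AND col = 0b1100100 = 100; 100 != 103 -> empty
(233,136): row=0b11101001, col=0b10001000, row AND col = 0b10001000 = 136; 136 == 136 -> filled
(211,115): row=0b11010011, col=0b1110011, row AND col = 0b1010011 = 83; 83 != 115 -> empty
(99,0): row=0b1100011, col=0b0, row AND col = 0b0 = 0; 0 == 0 -> filled
(186,26): row=0b10111010, col=0b11010, row AND col = 0b11010 = 26; 26 == 26 -> filled
(192,114): row=0b11000000, col=0b1110010, row AND col = 0b1000000 = 64; 64 != 114 -> empty
(194,62): row=0b11000010, col=0b111110, row AND col = 0b10 = 2; 2 != 62 -> empty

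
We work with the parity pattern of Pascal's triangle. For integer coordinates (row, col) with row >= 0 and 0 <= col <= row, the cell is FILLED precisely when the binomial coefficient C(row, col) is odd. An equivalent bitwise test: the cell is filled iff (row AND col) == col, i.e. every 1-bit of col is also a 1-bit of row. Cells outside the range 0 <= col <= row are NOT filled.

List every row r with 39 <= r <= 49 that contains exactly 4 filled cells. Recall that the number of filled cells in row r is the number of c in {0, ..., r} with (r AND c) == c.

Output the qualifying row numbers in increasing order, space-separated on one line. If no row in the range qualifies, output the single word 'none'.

Row r has 2^popcount(r) filled cells, so we need popcount(r) = log2(4) = 2.
Scan r = 39..49 and keep those with exactly 2 one-bits:
r=39=100111 popcount=4 -> skip
r=40=101000 popcount=2 -> KEEP
r=41=101001 popcount=3 -> skip
r=42=101010 popcount=3 -> skip
r=43=101011 popcount=4 -> skip
r=44=101100 popcount=3 -> skip
r=45=101101 popcount=4 -> skip
r=46=101110 popcount=4 -> skip
r=47=101111 popcount=5 -> skip
r=48=110000 popcount=2 -> KEEP
r=49=110001 popcount=3 -> skip
Kept rows: 40 48

Answer: 40 48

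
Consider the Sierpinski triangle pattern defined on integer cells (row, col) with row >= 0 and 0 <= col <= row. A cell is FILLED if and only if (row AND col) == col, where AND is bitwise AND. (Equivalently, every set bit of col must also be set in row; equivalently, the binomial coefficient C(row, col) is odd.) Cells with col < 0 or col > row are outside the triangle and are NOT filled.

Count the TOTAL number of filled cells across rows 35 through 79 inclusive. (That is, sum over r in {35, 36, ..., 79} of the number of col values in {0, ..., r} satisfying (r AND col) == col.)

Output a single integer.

Answer: 638

Derivation:
r35=100011 pc3: +8 =8
r36=100100 pc2: +4 =12
r37=100101 pc3: +8 =20
r38=100110 pc3: +8 =28
r39=100111 pc4: +16 =44
r40=101000 pc2: +4 =48
r41=101001 pc3: +8 =56
r42=101010 pc3: +8 =64
r43=101011 pc4: +16 =80
r44=101100 pc3: +8 =88
r45=101101 pc4: +16 =104
r46=101110 pc4: +16 =120
r47=101111 pc5: +32 =152
r48=110000 pc2: +4 =156
r49=110001 pc3: +8 =164
r50=110010 pc3: +8 =172
r51=110011 pc4: +16 =188
r52=110100 pc3: +8 =196
r53=110101 pc4: +16 =212
r54=110110 pc4: +16 =228
r55=110111 pc5: +32 =260
r56=111000 pc3: +8 =268
r57=111001 pc4: +16 =284
r58=111010 pc4: +16 =300
r59=111011 pc5: +32 =332
r60=111100 pc4: +16 =348
r61=111101 pc5: +32 =380
r62=111110 pc5: +32 =412
r63=111111 pc6: +64 =476
r64=1000000 pc1: +2 =478
r65=1000001 pc2: +4 =482
r66=1000010 pc2: +4 =486
r67=1000011 pc3: +8 =494
r68=1000100 pc2: +4 =498
r69=1000101 pc3: +8 =506
r70=1000110 pc3: +8 =514
r71=1000111 pc4: +16 =530
r72=1001000 pc2: +4 =534
r73=1001001 pc3: +8 =542
r74=1001010 pc3: +8 =550
r75=1001011 pc4: +16 =566
r76=1001100 pc3: +8 =574
r77=1001101 pc4: +16 =590
r78=1001110 pc4: +16 =606
r79=1001111 pc5: +32 =638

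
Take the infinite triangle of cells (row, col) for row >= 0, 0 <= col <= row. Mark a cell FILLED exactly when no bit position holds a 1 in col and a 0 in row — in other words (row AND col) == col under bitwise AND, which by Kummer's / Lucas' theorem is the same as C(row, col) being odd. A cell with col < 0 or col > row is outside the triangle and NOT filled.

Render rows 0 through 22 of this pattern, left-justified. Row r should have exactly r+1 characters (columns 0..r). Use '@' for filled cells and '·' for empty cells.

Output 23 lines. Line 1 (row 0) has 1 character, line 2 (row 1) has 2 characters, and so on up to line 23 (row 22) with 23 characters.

Answer: @
@@
@·@
@@@@
@···@
@@··@@
@·@·@·@
@@@@@@@@
@·······@
@@······@@
@·@·····@·@
@@@@····@@@@
@···@···@···@
@@··@@··@@··@@
@·@·@·@·@·@·@·@
@@@@@@@@@@@@@@@@
@···············@
@@··············@@
@·@·············@·@
@@@@············@@@@
@···@···········@···@
@@··@@··········@@··@@
@·@·@·@·········@·@·@·@

Derivation:
r0=0: @
r1=1: @@
r2=10: @·@
r3=11: @@@@
r4=100: @···@
r5=101: @@··@@
r6=110: @·@·@·@
r7=111: @@@@@@@@
r8=1000: @·······@
r9=1001: @@······@@
r10=1010: @·@·····@·@
r11=1011: @@@@····@@@@
r12=1100: @···@···@···@
r13=1101: @@··@@··@@··@@
r14=1110: @·@·@·@·@·@·@·@
r15=1111: @@@@@@@@@@@@@@@@
r16=10000: @···············@
r17=10001: @@··············@@
r18=10010: @·@·············@·@
r19=10011: @@@@············@@@@
r20=10100: @···@···········@···@
r21=10101: @@··@@··········@@··@@
r22=10110: @·@·@·@·········@·@·@·@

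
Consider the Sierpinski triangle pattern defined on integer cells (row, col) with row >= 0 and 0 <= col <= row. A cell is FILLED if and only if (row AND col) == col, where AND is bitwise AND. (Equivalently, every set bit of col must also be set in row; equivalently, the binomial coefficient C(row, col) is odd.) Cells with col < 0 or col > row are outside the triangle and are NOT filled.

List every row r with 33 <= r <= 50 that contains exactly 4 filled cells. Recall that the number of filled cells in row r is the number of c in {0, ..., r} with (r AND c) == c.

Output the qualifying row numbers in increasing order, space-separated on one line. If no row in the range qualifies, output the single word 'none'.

Row r has 2^popcount(r) filled cells, so we need popcount(r) = log2(4) = 2.
Scan r = 33..50 and keep those with exactly 2 one-bits:
r=33=100001 popcount=2 -> KEEP
r=34=100010 popcount=2 -> KEEP
r=35=100011 popcount=3 -> skip
r=36=100100 popcount=2 -> KEEP
r=37=100101 popcount=3 -> skip
r=38=100110 popcount=3 -> skip
r=39=100111 popcount=4 -> skip
r=40=101000 popcount=2 -> KEEP
r=41=101001 popcount=3 -> skip
r=42=101010 popcount=3 -> skip
r=43=101011 popcount=4 -> skip
r=44=101100 popcount=3 -> skip
r=45=101101 popcount=4 -> skip
r=46=101110 popcount=4 -> skip
r=47=101111 popcount=5 -> skip
r=48=110000 popcount=2 -> KEEP
r=49=110001 popcount=3 -> skip
r=50=110010 popcount=3 -> skip
Kept rows: 33 34 36 40 48

Answer: 33 34 36 40 48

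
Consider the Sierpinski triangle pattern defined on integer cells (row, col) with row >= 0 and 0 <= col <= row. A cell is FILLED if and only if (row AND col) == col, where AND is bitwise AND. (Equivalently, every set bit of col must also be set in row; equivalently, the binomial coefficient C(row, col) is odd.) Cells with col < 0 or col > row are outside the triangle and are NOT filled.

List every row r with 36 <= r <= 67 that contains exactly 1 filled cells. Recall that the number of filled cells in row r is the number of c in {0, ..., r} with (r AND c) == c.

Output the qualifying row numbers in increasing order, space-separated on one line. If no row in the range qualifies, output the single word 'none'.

Row r has 2^popcount(r) filled cells, so we need popcount(r) = log2(1) = 0.
Scan r = 36..67 and keep those with exactly 0 one-bits:
r=36=100100 popcount=2 -> skip
r=37=100101 popcount=3 -> skip
r=38=100110 popcount=3 -> skip
r=39=100111 popcount=4 -> skip
r=40=101000 popcount=2 -> skip
r=41=101001 popcount=3 -> skip
r=42=101010 popcount=3 -> skip
r=43=101011 popcount=4 -> skip
r=44=101100 popcount=3 -> skip
r=45=101101 popcount=4 -> skip
r=46=101110 popcount=4 -> skip
r=47=101111 popcount=5 -> skip
r=48=110000 popcount=2 -> skip
r=49=110001 popcount=3 -> skip
r=50=110010 popcount=3 -> skip
r=51=110011 popcount=4 -> skip
r=52=110100 popcount=3 -> skip
r=53=110101 popcount=4 -> skip
r=54=110110 popcount=4 -> skip
r=55=110111 popcount=5 -> skip
r=56=111000 popcount=3 -> skip
r=57=111001 popcount=4 -> skip
r=58=111010 popcount=4 -> skip
r=59=111011 popcount=5 -> skip
r=60=111100 popcount=4 -> skip
r=61=111101 popcount=5 -> skip
r=62=111110 popcount=5 -> skip
r=63=111111 popcount=6 -> skip
r=64=1000000 popcount=1 -> skip
r=65=1000001 popcount=2 -> skip
r=66=1000010 popcount=2 -> skip
r=67=1000011 popcount=3 -> skip
Kept rows: none

Answer: none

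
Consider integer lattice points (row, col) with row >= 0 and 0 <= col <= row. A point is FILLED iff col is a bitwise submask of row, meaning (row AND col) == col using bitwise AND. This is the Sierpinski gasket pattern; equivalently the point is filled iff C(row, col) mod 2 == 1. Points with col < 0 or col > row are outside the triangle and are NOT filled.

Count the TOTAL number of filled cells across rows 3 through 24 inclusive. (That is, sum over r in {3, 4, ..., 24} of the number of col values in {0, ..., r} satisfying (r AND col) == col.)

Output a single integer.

r3=11 pc2: +4 =4
r4=100 pc1: +2 =6
r5=101 pc2: +4 =10
r6=110 pc2: +4 =14
r7=111 pc3: +8 =22
r8=1000 pc1: +2 =24
r9=1001 pc2: +4 =28
r10=1010 pc2: +4 =32
r11=1011 pc3: +8 =40
r12=1100 pc2: +4 =44
r13=1101 pc3: +8 =52
r14=1110 pc3: +8 =60
r15=1111 pc4: +16 =76
r16=10000 pc1: +2 =78
r17=10001 pc2: +4 =82
r18=10010 pc2: +4 =86
r19=10011 pc3: +8 =94
r20=10100 pc2: +4 =98
r21=10101 pc3: +8 =106
r22=10110 pc3: +8 =114
r23=10111 pc4: +16 =130
r24=11000 pc2: +4 =134

Answer: 134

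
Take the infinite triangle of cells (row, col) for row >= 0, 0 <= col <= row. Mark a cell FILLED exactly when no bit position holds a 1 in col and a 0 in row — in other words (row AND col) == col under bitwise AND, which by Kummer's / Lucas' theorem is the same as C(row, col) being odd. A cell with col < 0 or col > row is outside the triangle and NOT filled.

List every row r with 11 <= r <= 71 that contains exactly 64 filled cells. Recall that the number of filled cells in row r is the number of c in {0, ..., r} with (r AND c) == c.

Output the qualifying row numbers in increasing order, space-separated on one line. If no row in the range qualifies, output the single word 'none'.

Row r has 2^popcount(r) filled cells, so we need popcount(r) = log2(64) = 6.
Scan r = 11..71 and keep those with exactly 6 one-bits:
r=11=1011 popcount=3 -> skip
r=12=1100 popcount=2 -> skip
r=13=1101 popcount=3 -> skip
r=14=1110 popcount=3 -> skip
r=15=1111 popcount=4 -> skip
r=16=10000 popcount=1 -> skip
r=17=10001 popcount=2 -> skip
r=18=10010 popcount=2 -> skip
r=19=10011 popcount=3 -> skip
r=20=10100 popcount=2 -> skip
r=21=10101 popcount=3 -> skip
r=22=10110 popcount=3 -> skip
r=23=10111 popcount=4 -> skip
r=24=11000 popcount=2 -> skip
r=25=11001 popcount=3 -> skip
r=26=11010 popcount=3 -> skip
r=27=11011 popcount=4 -> skip
r=28=11100 popcount=3 -> skip
r=29=11101 popcount=4 -> skip
r=30=11110 popcount=4 -> skip
r=31=11111 popcount=5 -> skip
r=32=100000 popcount=1 -> skip
r=33=100001 popcount=2 -> skip
r=34=100010 popcount=2 -> skip
r=35=100011 popcount=3 -> skip
r=36=100100 popcount=2 -> skip
r=37=100101 popcount=3 -> skip
r=38=100110 popcount=3 -> skip
r=39=100111 popcount=4 -> skip
r=40=101000 popcount=2 -> skip
r=41=101001 popcount=3 -> skip
r=42=101010 popcount=3 -> skip
r=43=101011 popcount=4 -> skip
r=44=101100 popcount=3 -> skip
r=45=101101 popcount=4 -> skip
r=46=101110 popcount=4 -> skip
r=47=101111 popcount=5 -> skip
r=48=110000 popcount=2 -> skip
r=49=110001 popcount=3 -> skip
r=50=110010 popcount=3 -> skip
r=51=110011 popcount=4 -> skip
r=52=110100 popcount=3 -> skip
r=53=110101 popcount=4 -> skip
r=54=110110 popcount=4 -> skip
r=55=110111 popcount=5 -> skip
r=56=111000 popcount=3 -> skip
r=57=111001 popcount=4 -> skip
r=58=111010 popcount=4 -> skip
r=59=111011 popcount=5 -> skip
r=60=111100 popcount=4 -> skip
r=61=111101 popcount=5 -> skip
r=62=111110 popcount=5 -> skip
r=63=111111 popcount=6 -> KEEP
r=64=1000000 popcount=1 -> skip
r=65=1000001 popcount=2 -> skip
r=66=1000010 popcount=2 -> skip
r=67=1000011 popcount=3 -> skip
r=68=1000100 popcount=2 -> skip
r=69=1000101 popcount=3 -> skip
r=70=1000110 popcount=3 -> skip
r=71=1000111 popcount=4 -> skip
Kept rows: 63

Answer: 63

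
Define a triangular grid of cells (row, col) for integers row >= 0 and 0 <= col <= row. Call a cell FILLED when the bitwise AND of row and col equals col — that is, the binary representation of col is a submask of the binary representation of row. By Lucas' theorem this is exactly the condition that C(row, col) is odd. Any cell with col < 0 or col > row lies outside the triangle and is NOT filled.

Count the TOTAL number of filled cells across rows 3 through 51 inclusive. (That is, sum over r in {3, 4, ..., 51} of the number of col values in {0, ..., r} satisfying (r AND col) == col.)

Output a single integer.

Answer: 436

Derivation:
r3=11 pc2: +4 =4
r4=100 pc1: +2 =6
r5=101 pc2: +4 =10
r6=110 pc2: +4 =14
r7=111 pc3: +8 =22
r8=1000 pc1: +2 =24
r9=1001 pc2: +4 =28
r10=1010 pc2: +4 =32
r11=1011 pc3: +8 =40
r12=1100 pc2: +4 =44
r13=1101 pc3: +8 =52
r14=1110 pc3: +8 =60
r15=1111 pc4: +16 =76
r16=10000 pc1: +2 =78
r17=10001 pc2: +4 =82
r18=10010 pc2: +4 =86
r19=10011 pc3: +8 =94
r20=10100 pc2: +4 =98
r21=10101 pc3: +8 =106
r22=10110 pc3: +8 =114
r23=10111 pc4: +16 =130
r24=11000 pc2: +4 =134
r25=11001 pc3: +8 =142
r26=11010 pc3: +8 =150
r27=11011 pc4: +16 =166
r28=11100 pc3: +8 =174
r29=11101 pc4: +16 =190
r30=11110 pc4: +16 =206
r31=11111 pc5: +32 =238
r32=100000 pc1: +2 =240
r33=100001 pc2: +4 =244
r34=100010 pc2: +4 =248
r35=100011 pc3: +8 =256
r36=100100 pc2: +4 =260
r37=100101 pc3: +8 =268
r38=100110 pc3: +8 =276
r39=100111 pc4: +16 =292
r40=101000 pc2: +4 =296
r41=101001 pc3: +8 =304
r42=101010 pc3: +8 =312
r43=101011 pc4: +16 =328
r44=101100 pc3: +8 =336
r45=101101 pc4: +16 =352
r46=101110 pc4: +16 =368
r47=101111 pc5: +32 =400
r48=110000 pc2: +4 =404
r49=110001 pc3: +8 =412
r50=110010 pc3: +8 =420
r51=110011 pc4: +16 =436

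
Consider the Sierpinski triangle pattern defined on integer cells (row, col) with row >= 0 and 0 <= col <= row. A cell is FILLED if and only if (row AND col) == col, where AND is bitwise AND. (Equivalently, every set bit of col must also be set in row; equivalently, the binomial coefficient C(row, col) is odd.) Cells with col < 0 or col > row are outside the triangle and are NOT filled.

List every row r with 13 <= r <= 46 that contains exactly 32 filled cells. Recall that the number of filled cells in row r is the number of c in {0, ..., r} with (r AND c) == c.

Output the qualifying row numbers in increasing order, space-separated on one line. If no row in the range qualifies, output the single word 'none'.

Answer: 31

Derivation:
Row r has 2^popcount(r) filled cells, so we need popcount(r) = log2(32) = 5.
Scan r = 13..46 and keep those with exactly 5 one-bits:
r=13=1101 popcount=3 -> skip
r=14=1110 popcount=3 -> skip
r=15=1111 popcount=4 -> skip
r=16=10000 popcount=1 -> skip
r=17=10001 popcount=2 -> skip
r=18=10010 popcount=2 -> skip
r=19=10011 popcount=3 -> skip
r=20=10100 popcount=2 -> skip
r=21=10101 popcount=3 -> skip
r=22=10110 popcount=3 -> skip
r=23=10111 popcount=4 -> skip
r=24=11000 popcount=2 -> skip
r=25=11001 popcount=3 -> skip
r=26=11010 popcount=3 -> skip
r=27=11011 popcount=4 -> skip
r=28=11100 popcount=3 -> skip
r=29=11101 popcount=4 -> skip
r=30=11110 popcount=4 -> skip
r=31=11111 popcount=5 -> KEEP
r=32=100000 popcount=1 -> skip
r=33=100001 popcount=2 -> skip
r=34=100010 popcount=2 -> skip
r=35=100011 popcount=3 -> skip
r=36=100100 popcount=2 -> skip
r=37=100101 popcount=3 -> skip
r=38=100110 popcount=3 -> skip
r=39=100111 popcount=4 -> skip
r=40=101000 popcount=2 -> skip
r=41=101001 popcount=3 -> skip
r=42=101010 popcount=3 -> skip
r=43=101011 popcount=4 -> skip
r=44=101100 popcount=3 -> skip
r=45=101101 popcount=4 -> skip
r=46=101110 popcount=4 -> skip
Kept rows: 31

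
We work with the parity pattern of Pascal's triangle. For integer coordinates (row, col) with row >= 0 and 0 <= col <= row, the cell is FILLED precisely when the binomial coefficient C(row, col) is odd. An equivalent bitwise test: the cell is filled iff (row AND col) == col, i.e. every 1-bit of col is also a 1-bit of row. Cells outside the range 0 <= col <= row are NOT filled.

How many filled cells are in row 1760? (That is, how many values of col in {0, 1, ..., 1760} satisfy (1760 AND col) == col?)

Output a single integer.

Answer: 32

Derivation:
1760 in binary = 11011100000
popcount(1760) = number of 1-bits in 11011100000 = 5
A col c satisfies (1760 AND c) == c iff every set bit of c is also set in 1760; each of the 5 set bits of 1760 can independently be on or off in c.
count = 2^5 = 32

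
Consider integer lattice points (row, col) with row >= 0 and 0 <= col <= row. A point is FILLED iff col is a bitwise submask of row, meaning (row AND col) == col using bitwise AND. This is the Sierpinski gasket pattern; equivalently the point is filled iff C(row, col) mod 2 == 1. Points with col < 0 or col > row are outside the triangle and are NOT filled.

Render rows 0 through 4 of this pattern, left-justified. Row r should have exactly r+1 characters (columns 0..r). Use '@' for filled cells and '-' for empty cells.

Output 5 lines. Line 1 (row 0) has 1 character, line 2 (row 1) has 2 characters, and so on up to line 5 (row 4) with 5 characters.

Answer: @
@@
@-@
@@@@
@---@

Derivation:
r0=0: @
r1=1: @@
r2=10: @-@
r3=11: @@@@
r4=100: @---@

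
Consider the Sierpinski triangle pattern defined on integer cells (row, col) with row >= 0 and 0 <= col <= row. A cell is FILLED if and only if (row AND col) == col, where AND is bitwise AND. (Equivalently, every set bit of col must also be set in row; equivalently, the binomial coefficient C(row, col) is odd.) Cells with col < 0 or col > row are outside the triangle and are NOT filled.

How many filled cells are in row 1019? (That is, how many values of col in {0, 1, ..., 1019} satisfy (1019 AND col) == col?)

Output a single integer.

Answer: 512

Derivation:
1019 in binary = 1111111011
popcount(1019) = number of 1-bits in 1111111011 = 9
A col c satisfies (1019 AND c) == c iff every set bit of c is also set in 1019; each of the 9 set bits of 1019 can independently be on or off in c.
count = 2^9 = 512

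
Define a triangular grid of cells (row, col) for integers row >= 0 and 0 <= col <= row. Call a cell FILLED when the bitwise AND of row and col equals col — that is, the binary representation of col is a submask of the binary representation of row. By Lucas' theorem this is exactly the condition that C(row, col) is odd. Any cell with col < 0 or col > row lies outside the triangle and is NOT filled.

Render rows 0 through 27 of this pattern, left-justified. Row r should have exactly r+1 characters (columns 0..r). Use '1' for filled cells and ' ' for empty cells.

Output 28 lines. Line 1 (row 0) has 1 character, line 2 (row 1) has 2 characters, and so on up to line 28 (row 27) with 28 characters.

r0=0: 1
r1=1: 11
r2=10: 1 1
r3=11: 1111
r4=100: 1   1
r5=101: 11  11
r6=110: 1 1 1 1
r7=111: 11111111
r8=1000: 1       1
r9=1001: 11      11
r10=1010: 1 1     1 1
r11=1011: 1111    1111
r12=1100: 1   1   1   1
r13=1101: 11  11  11  11
r14=1110: 1 1 1 1 1 1 1 1
r15=1111: 1111111111111111
r16=10000: 1               1
r17=10001: 11              11
r18=10010: 1 1             1 1
r19=10011: 1111            1111
r20=10100: 1   1           1   1
r21=10101: 11  11          11  11
r22=10110: 1 1 1 1         1 1 1 1
r23=10111: 11111111        11111111
r24=11000: 1       1       1       1
r25=11001: 11      11      11      11
r26=11010: 1 1     1 1     1 1     1 1
r27=11011: 1111    1111    1111    1111

Answer: 1
11
1 1
1111
1   1
11  11
1 1 1 1
11111111
1       1
11      11
1 1     1 1
1111    1111
1   1   1   1
11  11  11  11
1 1 1 1 1 1 1 1
1111111111111111
1               1
11              11
1 1             1 1
1111            1111
1   1           1   1
11  11          11  11
1 1 1 1         1 1 1 1
11111111        11111111
1       1       1       1
11      11      11      11
1 1     1 1     1 1     1 1
1111    1111    1111    1111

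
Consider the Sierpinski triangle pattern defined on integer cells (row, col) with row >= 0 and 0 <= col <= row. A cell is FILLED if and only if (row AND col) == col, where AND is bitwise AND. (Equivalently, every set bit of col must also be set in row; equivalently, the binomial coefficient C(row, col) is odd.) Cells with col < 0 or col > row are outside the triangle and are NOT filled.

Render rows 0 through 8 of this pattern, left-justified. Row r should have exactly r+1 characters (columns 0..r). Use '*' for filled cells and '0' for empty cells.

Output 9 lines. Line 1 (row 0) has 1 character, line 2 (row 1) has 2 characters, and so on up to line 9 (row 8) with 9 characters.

r0=0: *
r1=1: **
r2=10: *0*
r3=11: ****
r4=100: *000*
r5=101: **00**
r6=110: *0*0*0*
r7=111: ********
r8=1000: *0000000*

Answer: *
**
*0*
****
*000*
**00**
*0*0*0*
********
*0000000*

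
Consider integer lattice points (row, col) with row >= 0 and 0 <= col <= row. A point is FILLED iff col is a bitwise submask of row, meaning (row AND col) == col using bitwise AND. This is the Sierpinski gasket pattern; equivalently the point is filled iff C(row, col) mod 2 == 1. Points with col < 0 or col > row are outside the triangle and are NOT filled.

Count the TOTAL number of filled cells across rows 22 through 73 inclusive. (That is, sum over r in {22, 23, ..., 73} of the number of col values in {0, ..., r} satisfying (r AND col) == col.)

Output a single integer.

Answer: 684

Derivation:
r22=10110 pc3: +8 =8
r23=10111 pc4: +16 =24
r24=11000 pc2: +4 =28
r25=11001 pc3: +8 =36
r26=11010 pc3: +8 =44
r27=11011 pc4: +16 =60
r28=11100 pc3: +8 =68
r29=11101 pc4: +16 =84
r30=11110 pc4: +16 =100
r31=11111 pc5: +32 =132
r32=100000 pc1: +2 =134
r33=100001 pc2: +4 =138
r34=100010 pc2: +4 =142
r35=100011 pc3: +8 =150
r36=100100 pc2: +4 =154
r37=100101 pc3: +8 =162
r38=100110 pc3: +8 =170
r39=100111 pc4: +16 =186
r40=101000 pc2: +4 =190
r41=101001 pc3: +8 =198
r42=101010 pc3: +8 =206
r43=101011 pc4: +16 =222
r44=101100 pc3: +8 =230
r45=101101 pc4: +16 =246
r46=101110 pc4: +16 =262
r47=101111 pc5: +32 =294
r48=110000 pc2: +4 =298
r49=110001 pc3: +8 =306
r50=110010 pc3: +8 =314
r51=110011 pc4: +16 =330
r52=110100 pc3: +8 =338
r53=110101 pc4: +16 =354
r54=110110 pc4: +16 =370
r55=110111 pc5: +32 =402
r56=111000 pc3: +8 =410
r57=111001 pc4: +16 =426
r58=111010 pc4: +16 =442
r59=111011 pc5: +32 =474
r60=111100 pc4: +16 =490
r61=111101 pc5: +32 =522
r62=111110 pc5: +32 =554
r63=111111 pc6: +64 =618
r64=1000000 pc1: +2 =620
r65=1000001 pc2: +4 =624
r66=1000010 pc2: +4 =628
r67=1000011 pc3: +8 =636
r68=1000100 pc2: +4 =640
r69=1000101 pc3: +8 =648
r70=1000110 pc3: +8 =656
r71=1000111 pc4: +16 =672
r72=1001000 pc2: +4 =676
r73=1001001 pc3: +8 =684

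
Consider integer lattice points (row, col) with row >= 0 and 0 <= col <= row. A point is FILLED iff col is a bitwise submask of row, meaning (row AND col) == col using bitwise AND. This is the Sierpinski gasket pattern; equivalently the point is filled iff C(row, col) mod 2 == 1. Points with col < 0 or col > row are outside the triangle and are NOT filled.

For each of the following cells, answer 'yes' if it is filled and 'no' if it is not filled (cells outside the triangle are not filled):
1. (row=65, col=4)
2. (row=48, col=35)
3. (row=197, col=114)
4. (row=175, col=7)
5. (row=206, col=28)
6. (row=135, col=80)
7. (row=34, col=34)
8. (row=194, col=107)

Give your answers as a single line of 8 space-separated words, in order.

(65,4): row=0b1000001, col=0b100, row AND col = 0b0 = 0; 0 != 4 -> empty
(48,35): row=0b110000, col=0b100011, row AND col = 0b100000 = 32; 32 != 35 -> empty
(197,114): row=0b11000101, col=0b1110010, row AND col = 0b1000000 = 64; 64 != 114 -> empty
(175,7): row=0b10101111, col=0b111, row AND col = 0b111 = 7; 7 == 7 -> filled
(206,28): row=0b11001110, col=0b11100, row AND col = 0b1100 = 12; 12 != 28 -> empty
(135,80): row=0b10000111, col=0b1010000, row AND col = 0b0 = 0; 0 != 80 -> empty
(34,34): row=0b100010, col=0b100010, row AND col = 0b100010 = 34; 34 == 34 -> filled
(194,107): row=0b11000010, col=0b1101011, row AND col = 0b1000010 = 66; 66 != 107 -> empty

Answer: no no no yes no no yes no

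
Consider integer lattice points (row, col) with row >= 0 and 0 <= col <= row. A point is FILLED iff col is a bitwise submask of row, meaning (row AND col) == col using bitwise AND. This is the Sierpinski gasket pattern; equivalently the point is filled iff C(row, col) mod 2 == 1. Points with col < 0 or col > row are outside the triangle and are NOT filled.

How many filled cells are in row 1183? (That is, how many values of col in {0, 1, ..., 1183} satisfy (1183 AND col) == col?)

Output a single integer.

1183 in binary = 10010011111
popcount(1183) = number of 1-bits in 10010011111 = 7
A col c satisfies (1183 AND c) == c iff every set bit of c is also set in 1183; each of the 7 set bits of 1183 can independently be on or off in c.
count = 2^7 = 128

Answer: 128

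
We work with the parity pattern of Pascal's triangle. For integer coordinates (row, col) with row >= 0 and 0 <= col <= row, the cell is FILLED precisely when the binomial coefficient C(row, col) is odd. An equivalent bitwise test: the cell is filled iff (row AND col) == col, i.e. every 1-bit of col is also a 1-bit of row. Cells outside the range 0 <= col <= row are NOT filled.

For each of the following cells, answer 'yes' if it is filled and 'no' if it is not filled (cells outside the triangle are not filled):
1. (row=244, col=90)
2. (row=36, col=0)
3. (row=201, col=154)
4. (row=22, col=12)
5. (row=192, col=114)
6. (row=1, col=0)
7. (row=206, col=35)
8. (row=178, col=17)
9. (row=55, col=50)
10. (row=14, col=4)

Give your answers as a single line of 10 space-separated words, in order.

(244,90): row=0b11110100, col=0b1011010, row AND col = 0b1010000 = 80; 80 != 90 -> empty
(36,0): row=0b100100, col=0b0, row AND col = 0b0 = 0; 0 == 0 -> filled
(201,154): row=0b11001001, col=0b10011010, row AND col = 0b10001000 = 136; 136 != 154 -> empty
(22,12): row=0b10110, col=0b1100, row AND col = 0b100 = 4; 4 != 12 -> empty
(192,114): row=0b11000000, col=0b1110010, row AND col = 0b1000000 = 64; 64 != 114 -> empty
(1,0): row=0b1, col=0b0, row AND col = 0b0 = 0; 0 == 0 -> filled
(206,35): row=0b11001110, col=0b100011, row AND col = 0b10 = 2; 2 != 35 -> empty
(178,17): row=0b10110010, col=0b10001, row AND col = 0b10000 = 16; 16 != 17 -> empty
(55,50): row=0b110111, col=0b110010, row AND col = 0b110010 = 50; 50 == 50 -> filled
(14,4): row=0b1110, col=0b100, row AND col = 0b100 = 4; 4 == 4 -> filled

Answer: no yes no no no yes no no yes yes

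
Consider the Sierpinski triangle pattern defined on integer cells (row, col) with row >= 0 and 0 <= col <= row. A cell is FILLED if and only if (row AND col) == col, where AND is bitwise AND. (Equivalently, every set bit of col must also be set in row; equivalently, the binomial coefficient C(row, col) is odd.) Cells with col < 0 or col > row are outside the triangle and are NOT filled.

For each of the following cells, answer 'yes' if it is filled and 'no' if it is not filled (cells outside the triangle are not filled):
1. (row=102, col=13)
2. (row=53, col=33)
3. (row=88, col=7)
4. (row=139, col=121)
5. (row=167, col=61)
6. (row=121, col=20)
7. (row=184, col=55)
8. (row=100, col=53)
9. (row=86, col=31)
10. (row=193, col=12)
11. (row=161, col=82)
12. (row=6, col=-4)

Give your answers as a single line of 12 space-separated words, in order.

Answer: no yes no no no no no no no no no no

Derivation:
(102,13): row=0b1100110, col=0b1101, row AND col = 0b100 = 4; 4 != 13 -> empty
(53,33): row=0b110101, col=0b100001, row AND col = 0b100001 = 33; 33 == 33 -> filled
(88,7): row=0b1011000, col=0b111, row AND col = 0b0 = 0; 0 != 7 -> empty
(139,121): row=0b10001011, col=0b1111001, row AND col = 0b1001 = 9; 9 != 121 -> empty
(167,61): row=0b10100111, col=0b111101, row AND col = 0b100101 = 37; 37 != 61 -> empty
(121,20): row=0b1111001, col=0b10100, row AND col = 0b10000 = 16; 16 != 20 -> empty
(184,55): row=0b10111000, col=0b110111, row AND col = 0b110000 = 48; 48 != 55 -> empty
(100,53): row=0b1100100, col=0b110101, row AND col = 0b100100 = 36; 36 != 53 -> empty
(86,31): row=0b1010110, col=0b11111, row AND col = 0b10110 = 22; 22 != 31 -> empty
(193,12): row=0b11000001, col=0b1100, row AND col = 0b0 = 0; 0 != 12 -> empty
(161,82): row=0b10100001, col=0b1010010, row AND col = 0b0 = 0; 0 != 82 -> empty
(6,-4): col outside [0, 6] -> not filled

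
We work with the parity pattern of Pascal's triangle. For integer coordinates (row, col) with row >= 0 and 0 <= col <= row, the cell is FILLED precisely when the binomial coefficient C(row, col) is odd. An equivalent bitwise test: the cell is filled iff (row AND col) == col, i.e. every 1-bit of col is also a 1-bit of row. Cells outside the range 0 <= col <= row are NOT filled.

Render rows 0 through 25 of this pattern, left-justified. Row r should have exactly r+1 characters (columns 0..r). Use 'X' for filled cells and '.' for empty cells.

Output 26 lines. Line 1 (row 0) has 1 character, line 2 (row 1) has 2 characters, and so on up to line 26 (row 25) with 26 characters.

r0=0: X
r1=1: XX
r2=10: X.X
r3=11: XXXX
r4=100: X...X
r5=101: XX..XX
r6=110: X.X.X.X
r7=111: XXXXXXXX
r8=1000: X.......X
r9=1001: XX......XX
r10=1010: X.X.....X.X
r11=1011: XXXX....XXXX
r12=1100: X...X...X...X
r13=1101: XX..XX..XX..XX
r14=1110: X.X.X.X.X.X.X.X
r15=1111: XXXXXXXXXXXXXXXX
r16=10000: X...............X
r17=10001: XX..............XX
r18=10010: X.X.............X.X
r19=10011: XXXX............XXXX
r20=10100: X...X...........X...X
r21=10101: XX..XX..........XX..XX
r22=10110: X.X.X.X.........X.X.X.X
r23=10111: XXXXXXXX........XXXXXXXX
r24=11000: X.......X.......X.......X
r25=11001: XX......XX......XX......XX

Answer: X
XX
X.X
XXXX
X...X
XX..XX
X.X.X.X
XXXXXXXX
X.......X
XX......XX
X.X.....X.X
XXXX....XXXX
X...X...X...X
XX..XX..XX..XX
X.X.X.X.X.X.X.X
XXXXXXXXXXXXXXXX
X...............X
XX..............XX
X.X.............X.X
XXXX............XXXX
X...X...........X...X
XX..XX..........XX..XX
X.X.X.X.........X.X.X.X
XXXXXXXX........XXXXXXXX
X.......X.......X.......X
XX......XX......XX......XX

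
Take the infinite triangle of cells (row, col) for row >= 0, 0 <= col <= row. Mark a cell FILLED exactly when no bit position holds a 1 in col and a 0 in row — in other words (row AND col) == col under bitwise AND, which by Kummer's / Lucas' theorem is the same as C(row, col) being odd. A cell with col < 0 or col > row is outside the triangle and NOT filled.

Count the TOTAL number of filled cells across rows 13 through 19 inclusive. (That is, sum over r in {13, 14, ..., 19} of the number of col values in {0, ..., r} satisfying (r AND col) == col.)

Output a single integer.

Answer: 50

Derivation:
r13=1101 pc3: +8 =8
r14=1110 pc3: +8 =16
r15=1111 pc4: +16 =32
r16=10000 pc1: +2 =34
r17=10001 pc2: +4 =38
r18=10010 pc2: +4 =42
r19=10011 pc3: +8 =50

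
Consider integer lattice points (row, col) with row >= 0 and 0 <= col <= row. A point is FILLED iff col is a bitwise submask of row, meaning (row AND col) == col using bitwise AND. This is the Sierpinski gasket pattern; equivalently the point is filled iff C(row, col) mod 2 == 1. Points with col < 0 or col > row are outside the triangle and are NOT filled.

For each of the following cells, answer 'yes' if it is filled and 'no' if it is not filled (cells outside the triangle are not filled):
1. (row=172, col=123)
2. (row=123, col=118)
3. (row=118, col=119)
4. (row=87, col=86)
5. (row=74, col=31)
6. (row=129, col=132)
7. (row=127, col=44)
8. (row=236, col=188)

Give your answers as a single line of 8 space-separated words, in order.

Answer: no no no yes no no yes no

Derivation:
(172,123): row=0b10101100, col=0b1111011, row AND col = 0b101000 = 40; 40 != 123 -> empty
(123,118): row=0b1111011, col=0b1110110, row AND col = 0b1110010 = 114; 114 != 118 -> empty
(118,119): col outside [0, 118] -> not filled
(87,86): row=0b1010111, col=0b1010110, row AND col = 0b1010110 = 86; 86 == 86 -> filled
(74,31): row=0b1001010, col=0b11111, row AND col = 0b1010 = 10; 10 != 31 -> empty
(129,132): col outside [0, 129] -> not filled
(127,44): row=0b1111111, col=0b101100, row AND col = 0b101100 = 44; 44 == 44 -> filled
(236,188): row=0b11101100, col=0b10111100, row AND col = 0b10101100 = 172; 172 != 188 -> empty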